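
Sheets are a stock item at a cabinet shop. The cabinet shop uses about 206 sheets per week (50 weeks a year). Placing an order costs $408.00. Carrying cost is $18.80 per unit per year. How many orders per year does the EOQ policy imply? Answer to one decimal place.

Annual demand D = 206 × 50 = 10,300.
EOQ = √(2DS/H) = √(2 × 10,300 × 408 / 18.8) ≈ 668.63.
Orders per year = D / Q* = 10,300 / 668.63 ≈ 15.405.

N ≈ 15.4 orders per year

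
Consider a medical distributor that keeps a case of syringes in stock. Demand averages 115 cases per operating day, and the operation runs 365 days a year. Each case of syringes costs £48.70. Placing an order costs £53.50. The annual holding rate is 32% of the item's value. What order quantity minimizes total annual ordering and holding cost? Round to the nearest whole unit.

Annual demand D = 115 × 365 = 41,975.
Holding cost H = 0.32 × £48.70 = £15.5840 per unit per year.
EOQ = √(2DS / H) = √(2 × 41,975 × 53.5 / 15.584).
= √(4,491,325 / 15.584) = √288,201.0395 ≈ 536.844.

Q* ≈ 537 cases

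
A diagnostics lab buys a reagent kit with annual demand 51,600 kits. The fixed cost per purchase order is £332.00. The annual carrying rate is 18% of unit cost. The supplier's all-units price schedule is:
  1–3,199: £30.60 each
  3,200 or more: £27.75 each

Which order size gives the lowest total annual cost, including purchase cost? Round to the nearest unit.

Q* ≈ 3,200 kits

Holding cost per unit per year at price C is H = 0.18·C.
For each price level, check whether its EOQ is feasible; otherwise the best quantity at that price is the breakpoint.
EOQ at £30.60 = 2494.1 (feasible in tier 1): TC = 51,600×£30.60 + (51,600/2494.1)×332 + (2494.1/2)×0.18×£30.60 = £1,592,697.44.
EOQ at £27.75 = 2619.0 < 3200, so use break Q=3200: TC = 51,600×£27.75 + (51,600/3200.0)×332 + (3200.0/2)×0.18×£27.75 = £1,445,245.50.
Lowest total cost is £1,445,245.50 at Q = 3200.0.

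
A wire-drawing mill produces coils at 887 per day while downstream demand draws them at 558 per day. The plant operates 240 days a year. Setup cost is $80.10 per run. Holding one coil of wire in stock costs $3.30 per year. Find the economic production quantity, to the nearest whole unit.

Q* ≈ 4,187 coils

Annual demand D = 558 × 240 = 133,920.
Production build-up factor (1 − d/p) = 1 − 558/887 = 0.3709.
Q* = √(2DS / (H(1 − d/p))) = √(2 × 133,920 × 80.1 / (3.3 × 0.3709)).
= √(21,453,984 / 1.224) ≈ 4186.594.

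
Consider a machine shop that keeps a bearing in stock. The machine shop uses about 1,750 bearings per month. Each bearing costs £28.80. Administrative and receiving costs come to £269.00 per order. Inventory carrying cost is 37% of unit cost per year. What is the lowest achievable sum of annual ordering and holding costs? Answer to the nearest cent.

TC* ≈ £10,972.31

Annual demand D = 1,750 × 12 = 21,000.
Holding cost H = 0.37 × £28.80 = £10.6560 per unit per year.
The optimal lot size = √(2DS/H) = √(2 × 21,000 × 269 / 10.656) ≈ 1029.68.
At Q*, ordering cost (D/Q*)S equals holding cost (Q*/2)H, each = √(DSH/2).
Minimum total = √(2DSH) = √(2 × 21,000 × 269 × 10.656) ≈ 10972.306.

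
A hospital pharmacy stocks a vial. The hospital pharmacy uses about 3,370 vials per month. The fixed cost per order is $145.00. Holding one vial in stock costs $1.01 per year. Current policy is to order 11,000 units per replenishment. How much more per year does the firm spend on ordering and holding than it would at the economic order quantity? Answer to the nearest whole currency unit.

Annual demand D = 3,370 × 12 = 40,440.
EOQ = √(2DS/H) = √(2 × 40,440 × 145 / 1.01) ≈ 3407.56.
Cost at Q* = (D/Q*)S + (Q*/2)H = √(2DSH) ≈ $3,441.64.
Cost at Q = 11,000: (40,440/11,000)×145 + (11,000/2)×1.01 = $533.07 + $5,555.00 = $6,088.07.
Excess = $6,088.07 − $3,441.64 = $2,646.43.

Extra cost ≈ $2,646 per year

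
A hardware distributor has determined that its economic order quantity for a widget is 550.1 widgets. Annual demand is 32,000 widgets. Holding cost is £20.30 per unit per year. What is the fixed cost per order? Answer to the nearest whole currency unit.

Invert the EOQ relation Q*² = 2DS/H.
From Q* = √(2DS/H): S = Q*²H / (2D) = 550.1² × 20.3 / (2 × 32,000) = 95.9841.

S ≈ £96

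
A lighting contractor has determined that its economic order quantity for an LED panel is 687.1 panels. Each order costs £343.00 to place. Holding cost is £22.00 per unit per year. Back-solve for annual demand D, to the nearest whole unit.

The basic EOQ model gives Q* = √(2DS/H); rearrange for the unknown.
From Q* = √(2DS/H): D = Q*²H / (2S) = 687.1² × 22 / (2 × 343) = 15140.439.

D ≈ 15,140 panels per year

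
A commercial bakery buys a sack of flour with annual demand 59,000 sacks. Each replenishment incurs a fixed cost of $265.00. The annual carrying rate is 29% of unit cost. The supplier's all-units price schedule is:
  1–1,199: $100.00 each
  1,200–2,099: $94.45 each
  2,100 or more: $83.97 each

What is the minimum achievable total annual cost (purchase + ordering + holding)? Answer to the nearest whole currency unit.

Holding cost per unit per year at price C is H = 0.29·C.
Evaluate total cost at each tier's feasible EOQ or, if the EOQ is below the tier, at the tier's minimum quantity.
EOQ at $100.00 = 1038.4 (feasible in tier 1): TC = 59,000×$100.00 + (59,000/1038.4)×265 + (1038.4/2)×0.29×$100.00 = $5,930,113.62.
EOQ at $94.45 = 1068.5 < 1200, so use break Q=1200: TC = 59,000×$94.45 + (59,000/1200.0)×265 + (1200.0/2)×0.29×$94.45 = $5,602,013.47.
EOQ at $83.97 = 1133.2 < 2100, so use break Q=2100: TC = 59,000×$83.97 + (59,000/2100.0)×265 + (2100.0/2)×0.29×$83.97 = $4,987,244.10.
Lowest total cost among the candidates is at Q = 2100.0.

TC* ≈ $4,987,244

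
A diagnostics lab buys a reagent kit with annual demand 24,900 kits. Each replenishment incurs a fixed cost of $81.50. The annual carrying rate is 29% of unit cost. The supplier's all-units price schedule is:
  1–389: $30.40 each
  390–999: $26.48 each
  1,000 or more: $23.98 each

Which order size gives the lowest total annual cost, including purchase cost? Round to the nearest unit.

Q* ≈ 1,000 kits

Holding cost per unit per year at price C is H = 0.29·C.
For each price level, check whether its EOQ is feasible; otherwise the best quantity at that price is the breakpoint.
Tier 1 ($30.40): EOQ = 678.5 exceeds tier's upper bound 389, so this tier is dominated.
EOQ at $26.48 = 727.0 (feasible in tier 2): TC = 24,900×$26.48 + (24,900/727.0)×81.5 + (727.0/2)×0.29×$26.48 = $664,934.79.
EOQ at $23.98 = 764.0 < 1000, so use break Q=1000: TC = 24,900×$23.98 + (24,900/1000.0)×81.5 + (1000.0/2)×0.29×$23.98 = $602,608.45.
Lowest total cost is $602,608.45 at Q = 1000.0.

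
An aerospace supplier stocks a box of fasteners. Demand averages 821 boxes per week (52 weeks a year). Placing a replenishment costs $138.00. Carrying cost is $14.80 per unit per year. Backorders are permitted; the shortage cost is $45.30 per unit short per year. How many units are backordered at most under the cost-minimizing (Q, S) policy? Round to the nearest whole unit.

Annual demand D = 821 × 52 = 42,692.
With planned backorders, Q* = √(2DS/H) · √((H+B)/B).
√(2DS/H) = √(2 × 42,692 × 138 / 14.8) = 892.271.
√((H+B)/B) = √((14.8+45.3)/45.3) = 1.1518.
Q* ≈ 1027.744.
S* = Q* · H/(H+B) = 1027.744 × 14.8/60.1 ≈ 253.088.

S* ≈ 253 boxes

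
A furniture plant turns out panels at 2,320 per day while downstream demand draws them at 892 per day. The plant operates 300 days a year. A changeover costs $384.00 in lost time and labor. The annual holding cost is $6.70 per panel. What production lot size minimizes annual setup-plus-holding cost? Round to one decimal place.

Q* ≈ 7,059.4 panels

Annual demand D = 892 × 300 = 267,600.
Production build-up factor (1 − d/p) = 1 − 892/2,320 = 0.6155.
Q* = √(2DS / (H(1 − d/p))) = √(2 × 267,600 × 384 / (6.7 × 0.6155)).
= √(205,516,800 / 4.124) ≈ 7059.373.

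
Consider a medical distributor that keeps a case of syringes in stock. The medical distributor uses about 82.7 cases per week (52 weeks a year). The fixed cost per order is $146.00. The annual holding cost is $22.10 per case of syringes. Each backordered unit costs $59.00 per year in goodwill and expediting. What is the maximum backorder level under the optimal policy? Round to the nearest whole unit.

S* ≈ 76 cases

Annual demand D = 82.7 × 52 = 4,300.4.
With planned backorders, Q* = √(2DS/H) · √((H+B)/B).
√(2DS/H) = √(2 × 4,300.4 × 146 / 22.1) = 238.369.
√((H+B)/B) = √((22.1+59)/59) = 1.1724.
Q* ≈ 279.469.
S* = Q* · H/(H+B) = 279.469 × 22.1/81.1 ≈ 76.156.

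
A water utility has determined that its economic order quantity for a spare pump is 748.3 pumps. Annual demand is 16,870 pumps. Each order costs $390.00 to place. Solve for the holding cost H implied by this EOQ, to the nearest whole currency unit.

Squaring Q* = √(2DS/H) gives Q*² = 2DS/H.
From Q* = √(2DS/H): H = 2DS / Q*² = 2 × 16,870 × 390 / 748.3² = 23.4995.

H ≈ $23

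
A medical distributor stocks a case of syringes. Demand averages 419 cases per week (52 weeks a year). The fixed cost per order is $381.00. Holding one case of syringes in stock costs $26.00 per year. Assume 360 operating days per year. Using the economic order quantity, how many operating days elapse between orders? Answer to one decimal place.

Annual demand D = 419 × 52 = 21,788.
Q* = √(2DS/H) = √(2 × 21,788 × 381 / 26) ≈ 799.10.
Cycle time = Q*/D × 360 = 799.10 / 21,788 × 360 ≈ 13.203 days.

T ≈ 13.2 days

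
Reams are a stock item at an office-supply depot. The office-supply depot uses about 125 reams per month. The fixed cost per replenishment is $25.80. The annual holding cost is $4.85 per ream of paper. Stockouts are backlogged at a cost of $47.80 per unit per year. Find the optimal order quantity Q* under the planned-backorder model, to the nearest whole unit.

Annual demand D = 125 × 12 = 1,500.
With planned backorders, Q* = √(2DS/H) · √((H+B)/B).
√(2DS/H) = √(2 × 1,500 × 25.8 / 4.85) = 126.328.
√((H+B)/B) = √((4.85+47.8)/47.8) = 1.0495.
Q* ≈ 132.582.

Q* ≈ 133 reams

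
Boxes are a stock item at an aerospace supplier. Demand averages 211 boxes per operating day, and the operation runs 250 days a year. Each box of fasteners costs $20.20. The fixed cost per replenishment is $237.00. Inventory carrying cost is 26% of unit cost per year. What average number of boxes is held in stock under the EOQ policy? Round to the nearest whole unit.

Average inventory ≈ 1,091 boxes

Annual demand D = 211 × 250 = 52,750.
Holding cost H = 0.26 × $20.20 = $5.2520 per unit per year.
The optimal lot size = √(2DS/H) = √(2 × 52,750 × 237 / 5.252) ≈ 2181.92.
Average inventory = Q*/2 ≈ 2181.92 / 2 = 1090.958.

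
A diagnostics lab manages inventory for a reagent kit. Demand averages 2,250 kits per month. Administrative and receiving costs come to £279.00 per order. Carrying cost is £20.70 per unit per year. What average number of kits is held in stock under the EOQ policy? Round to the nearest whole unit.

Average inventory ≈ 427 kits

Annual demand D = 2,250 × 12 = 27,000.
The optimal lot size = √(2DS/H) = √(2 × 27,000 × 279 / 20.7) ≈ 853.13.
Average inventory = Q*/2 ≈ 853.13 / 2 = 426.564.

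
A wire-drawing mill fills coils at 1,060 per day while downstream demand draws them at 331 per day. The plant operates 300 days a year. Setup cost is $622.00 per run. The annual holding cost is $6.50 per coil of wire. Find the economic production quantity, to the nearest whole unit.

Annual demand D = 331 × 300 = 99,300.
Production build-up factor (1 − d/p) = 1 − 331/1,060 = 0.6877.
Q* = √(2DS / (H(1 − d/p))) = √(2 × 99,300 × 622 / (6.5 × 0.6877)).
= √(123,529,200 / 4.4703) ≈ 5256.750.

Q* ≈ 5,257 coils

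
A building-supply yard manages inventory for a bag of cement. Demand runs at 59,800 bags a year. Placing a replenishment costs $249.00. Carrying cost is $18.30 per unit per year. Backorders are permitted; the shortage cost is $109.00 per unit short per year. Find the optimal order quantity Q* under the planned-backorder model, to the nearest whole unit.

Q* ≈ 1,379 bags

With planned backorders, Q* = √(2DS/H) · √((H+B)/B).
√(2DS/H) = √(2 × 59,800 × 249 / 18.3) = 1275.674.
√((H+B)/B) = √((18.3+109)/109) = 1.0807.
Q* ≈ 1378.608.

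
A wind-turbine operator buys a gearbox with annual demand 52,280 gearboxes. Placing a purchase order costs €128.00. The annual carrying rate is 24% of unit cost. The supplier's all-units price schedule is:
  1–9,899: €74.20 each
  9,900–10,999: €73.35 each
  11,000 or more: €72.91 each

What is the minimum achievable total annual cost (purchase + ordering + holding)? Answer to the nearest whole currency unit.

TC* ≈ €3,894,614

Holding cost per unit per year at price C is H = 0.24·C.
Evaluate total cost at each tier's feasible EOQ or, if the EOQ is below the tier, at the tier's minimum quantity.
EOQ at €74.20 = 866.9 (feasible in tier 1): TC = 52,280×€74.20 + (52,280/866.9)×128 + (866.9/2)×0.24×€74.20 = €3,894,614.15.
EOQ at €73.35 = 871.9 < 9900, so use break Q=9900: TC = 52,280×€73.35 + (52,280/9900.0)×128 + (9900.0/2)×0.24×€73.35 = €3,922,553.74.
EOQ at €72.91 = 874.6 < 11000, so use break Q=11000: TC = 52,280×€72.91 + (52,280/11000.0)×128 + (11000.0/2)×0.24×€72.91 = €3,908,584.35.
Lowest total cost among the candidates is at Q = 866.9.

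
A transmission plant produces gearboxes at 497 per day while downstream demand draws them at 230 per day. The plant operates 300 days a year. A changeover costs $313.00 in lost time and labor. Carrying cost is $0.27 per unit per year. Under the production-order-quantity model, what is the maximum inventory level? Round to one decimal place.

Annual demand D = 230 × 300 = 69,000.
Production build-up factor (1 − d/p) = 1 − 230/497 = 0.5372.
Q* = √(2DS / (H(1 − d/p))) = √(2 × 69,000 × 313 / (0.27 × 0.5372)).
= √(43,194,000 / 0.1451) ≈ 17256.487.
Maximum inventory = Q*(1 − d/p) = 17256.487 × 0.5372 ≈ 9270.588.

I_max ≈ 9,270.6 gearboxes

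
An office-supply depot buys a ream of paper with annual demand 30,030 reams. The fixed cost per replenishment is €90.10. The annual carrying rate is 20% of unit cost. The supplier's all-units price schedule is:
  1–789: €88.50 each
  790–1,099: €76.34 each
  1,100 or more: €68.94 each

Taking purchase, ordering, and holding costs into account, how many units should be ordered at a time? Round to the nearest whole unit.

Holding cost per unit per year at price C is H = 0.20·C.
Evaluate total cost at each tier's feasible EOQ or, if the EOQ is below the tier, at the tier's minimum quantity.
EOQ at €88.50 = 552.9 (feasible in tier 1): TC = 30,030×€88.50 + (30,030/552.9)×90.1 + (552.9/2)×0.20×€88.50 = €2,667,441.82.
EOQ at €76.34 = 595.3 < 790, so use break Q=790: TC = 30,030×€76.34 + (30,030/790.0)×90.1 + (790.0/2)×0.20×€76.34 = €2,301,946.00.
EOQ at €68.94 = 626.5 < 1100, so use break Q=1100: TC = 30,030×€68.94 + (30,030/1100.0)×90.1 + (1100.0/2)×0.20×€68.94 = €2,080,311.33.
Lowest total cost is €2,080,311.33 at Q = 1100.0.

Q* ≈ 1,100 reams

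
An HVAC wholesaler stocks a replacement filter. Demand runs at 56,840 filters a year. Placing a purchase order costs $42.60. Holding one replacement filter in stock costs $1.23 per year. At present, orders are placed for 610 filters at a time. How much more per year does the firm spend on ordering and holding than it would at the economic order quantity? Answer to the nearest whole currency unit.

EOQ = √(2DS/H) = √(2 × 56,840 × 42.6 / 1.23) ≈ 1984.24.
Cost at Q* = (D/Q*)S + (Q*/2)H = √(2DSH) ≈ $2,440.62.
Cost at Q = 610: (56,840/610)×42.6 + (610/2)×1.23 = $3,969.48 + $375.15 = $4,344.63.
Excess = $4,344.63 − $2,440.62 = $1,904.02.

Extra cost ≈ $1,904 per year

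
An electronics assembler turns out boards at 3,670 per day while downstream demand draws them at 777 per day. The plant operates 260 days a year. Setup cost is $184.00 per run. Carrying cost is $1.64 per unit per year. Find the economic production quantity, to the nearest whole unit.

Q* ≈ 7,583 boards

Annual demand D = 777 × 260 = 202,020.
Production build-up factor (1 − d/p) = 1 − 777/3,670 = 0.7883.
Q* = √(2DS / (H(1 − d/p))) = √(2 × 202,020 × 184 / (1.64 × 0.7883)).
= √(74,343,360 / 1.2928) ≈ 7583.296.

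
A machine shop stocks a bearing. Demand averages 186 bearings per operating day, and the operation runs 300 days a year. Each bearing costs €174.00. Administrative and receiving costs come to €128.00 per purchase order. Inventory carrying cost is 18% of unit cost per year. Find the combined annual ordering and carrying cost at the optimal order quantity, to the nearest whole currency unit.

TC* ≈ €21,152

Annual demand D = 186 × 300 = 55,800.
Holding cost H = 0.18 × €174.00 = €31.3200 per unit per year.
Q* = √(2DS/H) = √(2 × 55,800 × 128 / 31.32) ≈ 675.35.
At the optimum the two cost components are equal, so total cost = 2·(Q*/2)H = Q*·H.
Minimum total = √(2DSH) = √(2 × 55,800 × 128 × 31.32) ≈ 21151.831.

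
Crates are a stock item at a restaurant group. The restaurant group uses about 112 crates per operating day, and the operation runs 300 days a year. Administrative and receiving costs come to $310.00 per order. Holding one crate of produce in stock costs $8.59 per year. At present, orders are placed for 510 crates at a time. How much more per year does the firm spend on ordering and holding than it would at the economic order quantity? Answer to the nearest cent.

Extra cost ≈ $9,236.88 per year

Annual demand D = 112 × 300 = 33,600.
EOQ = √(2DS/H) = √(2 × 33,600 × 310 / 8.59) ≈ 1557.29.
Cost at Q* = (D/Q*)S + (Q*/2)H = √(2DSH) ≈ $13,377.10.
Cost at Q = 510: (33,600/510)×310 + (510/2)×8.59 = $20,423.53 + $2,190.45 = $22,613.98.
Excess = $22,613.98 − $13,377.10 = $9,236.88.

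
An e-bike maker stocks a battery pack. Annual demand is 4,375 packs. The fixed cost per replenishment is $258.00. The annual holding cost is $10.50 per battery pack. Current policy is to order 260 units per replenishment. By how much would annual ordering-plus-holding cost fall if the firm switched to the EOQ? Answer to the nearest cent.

EOQ = √(2DS/H) = √(2 × 4,375 × 258 / 10.5) ≈ 463.68.
Cost at Q* = (D/Q*)S + (Q*/2)H = √(2DSH) ≈ $4,868.65.
Cost at Q = 260: (4,375/260)×258 + (260/2)×10.5 = $4,341.35 + $1,365.00 = $5,706.35.
Excess = $5,706.35 − $4,868.65 = $837.70.

Extra cost ≈ $837.70 per year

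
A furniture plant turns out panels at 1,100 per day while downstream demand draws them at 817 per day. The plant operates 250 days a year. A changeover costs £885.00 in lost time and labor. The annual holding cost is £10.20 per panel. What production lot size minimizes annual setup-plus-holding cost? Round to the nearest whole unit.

Annual demand D = 817 × 250 = 204,250.
Production build-up factor (1 − d/p) = 1 − 817/1,100 = 0.2573.
Q* = √(2DS / (H(1 − d/p))) = √(2 × 204,250 × 885 / (10.2 × 0.2573)).
= √(361,522,500 / 2.6242) ≈ 11737.368.

Q* ≈ 11,737 panels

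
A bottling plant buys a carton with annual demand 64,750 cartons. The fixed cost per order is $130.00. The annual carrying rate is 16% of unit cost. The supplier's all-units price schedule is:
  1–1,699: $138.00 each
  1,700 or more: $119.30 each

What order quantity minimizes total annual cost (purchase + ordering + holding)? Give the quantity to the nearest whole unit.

Holding cost per unit per year at price C is H = 0.16·C.
Candidates are each tier's EOQ (if it falls in that tier) and each price-break quantity.
EOQ at $138.00 = 873.2 (feasible in tier 1): TC = 64,750×$138.00 + (64,750/873.2)×130 + (873.2/2)×0.16×$138.00 = $8,954,779.96.
EOQ at $119.30 = 939.1 < 1700, so use break Q=1700: TC = 64,750×$119.30 + (64,750/1700.0)×130 + (1700.0/2)×0.16×$119.30 = $7,745,851.27.
Lowest total cost is $7,745,851.27 at Q = 1700.0.

Q* ≈ 1,700 cartons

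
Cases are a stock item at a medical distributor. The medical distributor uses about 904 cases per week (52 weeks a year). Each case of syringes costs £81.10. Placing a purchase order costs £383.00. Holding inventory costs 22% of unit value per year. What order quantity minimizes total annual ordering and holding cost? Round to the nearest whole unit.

Annual demand D = 904 × 52 = 47,008.
Holding cost H = 0.22 × £81.10 = £17.8420 per unit per year.
EOQ = √(2DS / H) = √(2 × 47,008 × 383 / 17.842).
= √(36,008,128 / 17.842) = √2,018,166.5733 ≈ 1420.622.

Q* ≈ 1,421 cases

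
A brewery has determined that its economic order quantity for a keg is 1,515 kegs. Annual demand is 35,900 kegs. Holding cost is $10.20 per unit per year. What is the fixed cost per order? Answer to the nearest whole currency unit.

S ≈ $326

Invert the EOQ relation Q*² = 2DS/H.
From Q* = √(2DS/H): S = Q*²H / (2D) = 1,515² × 10.2 / (2 × 35,900) = 326.0626.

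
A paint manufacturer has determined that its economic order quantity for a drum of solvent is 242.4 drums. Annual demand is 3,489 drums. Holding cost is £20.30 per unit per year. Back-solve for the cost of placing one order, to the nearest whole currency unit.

S ≈ £171

Invert the EOQ relation Q*² = 2DS/H.
From Q* = √(2DS/H): S = Q*²H / (2D) = 242.4² × 20.3 / (2 × 3,489) = 170.9347.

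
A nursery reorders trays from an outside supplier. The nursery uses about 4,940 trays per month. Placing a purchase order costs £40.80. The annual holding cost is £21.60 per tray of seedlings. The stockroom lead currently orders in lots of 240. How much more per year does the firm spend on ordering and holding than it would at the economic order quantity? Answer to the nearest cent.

Annual demand D = 4,940 × 12 = 59,280.
EOQ = √(2DS/H) = √(2 × 59,280 × 40.8 / 21.6) ≈ 473.23.
Cost at Q* = (D/Q*)S + (Q*/2)H = √(2DSH) ≈ £10,221.77.
Cost at Q = 240: (59,280/240)×40.8 + (240/2)×21.6 = £10,077.60 + £2,592.00 = £12,669.60.
Excess = £12,669.60 − £10,221.77 = £2,447.83.

Extra cost ≈ £2,447.83 per year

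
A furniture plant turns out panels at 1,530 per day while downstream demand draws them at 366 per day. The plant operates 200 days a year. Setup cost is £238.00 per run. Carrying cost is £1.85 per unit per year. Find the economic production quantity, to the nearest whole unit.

Q* ≈ 4,976 panels

Annual demand D = 366 × 200 = 73,200.
Production build-up factor (1 − d/p) = 1 − 366/1,530 = 0.7608.
Q* = √(2DS / (H(1 − d/p))) = √(2 × 73,200 × 238 / (1.85 × 0.7608)).
= √(34,843,200 / 1.4075) ≈ 4975.565.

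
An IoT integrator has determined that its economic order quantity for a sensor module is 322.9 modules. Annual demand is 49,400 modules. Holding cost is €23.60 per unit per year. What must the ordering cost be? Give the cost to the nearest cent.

S ≈ €24.91

The basic EOQ model gives Q* = √(2DS/H); rearrange for the unknown.
From Q* = √(2DS/H): S = Q*²H / (2D) = 322.9² × 23.6 / (2 × 49,400) = 24.9053.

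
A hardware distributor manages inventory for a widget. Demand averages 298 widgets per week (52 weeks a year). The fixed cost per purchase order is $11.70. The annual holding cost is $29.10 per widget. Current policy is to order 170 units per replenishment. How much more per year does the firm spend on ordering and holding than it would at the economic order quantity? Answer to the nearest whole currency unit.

Annual demand D = 298 × 52 = 15,496.
EOQ = √(2DS/H) = √(2 × 15,496 × 11.7 / 29.1) ≈ 111.63.
Cost at Q* = (D/Q*)S + (Q*/2)H = √(2DSH) ≈ $3,248.36.
Cost at Q = 170: (15,496/170)×11.7 + (170/2)×29.1 = $1,066.49 + $2,473.50 = $3,539.99.
Excess = $3,539.99 − $3,248.36 = $291.63.

Extra cost ≈ $292 per year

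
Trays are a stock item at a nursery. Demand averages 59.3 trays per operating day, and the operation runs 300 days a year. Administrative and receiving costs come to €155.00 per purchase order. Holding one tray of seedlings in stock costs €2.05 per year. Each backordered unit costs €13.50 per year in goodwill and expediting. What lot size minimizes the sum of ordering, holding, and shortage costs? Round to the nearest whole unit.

Q* ≈ 1,760 trays

Annual demand D = 59.3 × 300 = 17,790.
With planned backorders, Q* = √(2DS/H) · √((H+B)/B).
√(2DS/H) = √(2 × 17,790 × 155 / 2.05) = 1640.181.
√((H+B)/B) = √((2.05+13.5)/13.5) = 1.0732.
Q* ≈ 1760.314.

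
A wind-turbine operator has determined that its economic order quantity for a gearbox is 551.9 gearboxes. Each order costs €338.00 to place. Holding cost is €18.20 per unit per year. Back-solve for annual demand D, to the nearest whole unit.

D ≈ 8,201 gearboxes per year

Squaring Q* = √(2DS/H) gives Q*² = 2DS/H.
From Q* = √(2DS/H): D = Q*²H / (2S) = 551.9² × 18.2 / (2 × 338) = 8200.597.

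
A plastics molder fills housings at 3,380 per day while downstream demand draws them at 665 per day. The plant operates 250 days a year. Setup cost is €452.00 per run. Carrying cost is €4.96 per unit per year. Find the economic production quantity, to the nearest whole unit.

Q* ≈ 6,142 housings

Annual demand D = 665 × 250 = 166,250.
Production build-up factor (1 − d/p) = 1 − 665/3,380 = 0.8033.
Q* = √(2DS / (H(1 − d/p))) = √(2 × 166,250 × 452 / (4.96 × 0.8033)).
= √(150,290,000 / 3.9841) ≈ 6141.828.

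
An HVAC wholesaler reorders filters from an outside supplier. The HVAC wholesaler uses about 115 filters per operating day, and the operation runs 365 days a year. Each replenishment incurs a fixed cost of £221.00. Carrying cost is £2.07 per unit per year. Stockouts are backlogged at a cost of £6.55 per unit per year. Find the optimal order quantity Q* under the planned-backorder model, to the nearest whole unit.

Annual demand D = 115 × 365 = 41,975.
With planned backorders, Q* = √(2DS/H) · √((H+B)/B).
√(2DS/H) = √(2 × 41,975 × 221 / 2.07) = 2993.790.
√((H+B)/B) = √((2.07+6.55)/6.55) = 1.1472.
Q* ≈ 3434.427.

Q* ≈ 3,434 filters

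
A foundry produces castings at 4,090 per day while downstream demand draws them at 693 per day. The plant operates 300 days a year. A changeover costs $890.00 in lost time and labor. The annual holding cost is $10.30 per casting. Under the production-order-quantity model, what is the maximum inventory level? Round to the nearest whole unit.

Annual demand D = 693 × 300 = 207,900.
Production build-up factor (1 − d/p) = 1 − 693/4,090 = 0.8306.
Q* = √(2DS / (H(1 − d/p))) = √(2 × 207,900 × 890 / (10.3 × 0.8306)).
= √(370,062,000 / 8.5548) ≈ 6577.071.
Maximum inventory = Q*(1 − d/p) = 6577.071 × 0.8306 ≈ 5462.667.

I_max ≈ 5,463 castings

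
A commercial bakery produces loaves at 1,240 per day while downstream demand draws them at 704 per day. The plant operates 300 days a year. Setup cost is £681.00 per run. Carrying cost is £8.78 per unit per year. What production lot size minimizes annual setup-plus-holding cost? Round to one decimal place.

Annual demand D = 704 × 300 = 211,200.
Production build-up factor (1 − d/p) = 1 − 704/1,240 = 0.4323.
Q* = √(2DS / (H(1 − d/p))) = √(2 × 211,200 × 681 / (8.78 × 0.4323)).
= √(287,654,400 / 3.7952) ≈ 8705.961.

Q* ≈ 8,706.0 loaves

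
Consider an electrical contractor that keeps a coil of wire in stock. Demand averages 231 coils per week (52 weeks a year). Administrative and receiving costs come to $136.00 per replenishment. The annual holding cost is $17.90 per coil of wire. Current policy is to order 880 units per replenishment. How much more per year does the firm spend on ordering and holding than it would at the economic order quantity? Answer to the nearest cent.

Extra cost ≈ $2,084.92 per year

Annual demand D = 231 × 52 = 12,012.
EOQ = √(2DS/H) = √(2 × 12,012 × 136 / 17.9) ≈ 427.23.
Cost at Q* = (D/Q*)S + (Q*/2)H = √(2DSH) ≈ $7,647.48.
Cost at Q = 880: (12,012/880)×136 + (880/2)×17.9 = $1,856.40 + $7,876.00 = $9,732.40.
Excess = $9,732.40 − $7,647.48 = $2,084.92.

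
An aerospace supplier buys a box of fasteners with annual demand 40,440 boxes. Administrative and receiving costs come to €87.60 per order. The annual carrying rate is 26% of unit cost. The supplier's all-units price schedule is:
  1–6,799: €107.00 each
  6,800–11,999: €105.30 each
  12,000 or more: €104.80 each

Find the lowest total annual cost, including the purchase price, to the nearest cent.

Holding cost per unit per year at price C is H = 0.26·C.
For each price level, check whether its EOQ is feasible; otherwise the best quantity at that price is the breakpoint.
EOQ at €107.00 = 504.7 (feasible in tier 1): TC = 40,440×€107.00 + (40,440/504.7)×87.6 + (504.7/2)×0.26×€107.00 = €4,341,119.49.
EOQ at €105.30 = 508.7 < 6800, so use break Q=6800: TC = 40,440×€105.30 + (40,440/6800.0)×87.6 + (6800.0/2)×0.26×€105.30 = €4,351,938.16.
EOQ at €104.80 = 509.9 < 12000, so use break Q=12000: TC = 40,440×€104.80 + (40,440/12000.0)×87.6 + (12000.0/2)×0.26×€104.80 = €4,401,895.21.
Lowest total cost among the candidates is at Q = 504.7.

TC* ≈ €4,341,119.49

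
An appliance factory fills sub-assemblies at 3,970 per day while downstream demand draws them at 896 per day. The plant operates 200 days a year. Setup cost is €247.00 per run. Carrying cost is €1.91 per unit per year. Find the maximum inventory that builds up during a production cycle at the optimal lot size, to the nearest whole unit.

Annual demand D = 896 × 200 = 179,200.
Production build-up factor (1 − d/p) = 1 − 896/3,970 = 0.7743.
Q* = √(2DS / (H(1 − d/p))) = √(2 × 179,200 × 247 / (1.91 × 0.7743)).
= √(88,524,800 / 1.4789) ≈ 7736.760.
Maximum inventory = Q*(1 − d/p) = 7736.760 × 0.7743 ≈ 5990.630.

I_max ≈ 5,991 sub-assemblies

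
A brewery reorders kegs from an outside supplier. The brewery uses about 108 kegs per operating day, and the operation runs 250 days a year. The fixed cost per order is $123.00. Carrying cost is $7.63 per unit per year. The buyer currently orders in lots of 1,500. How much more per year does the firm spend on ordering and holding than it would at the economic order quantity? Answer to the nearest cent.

Extra cost ≈ $817.62 per year

Annual demand D = 108 × 250 = 27,000.
EOQ = √(2DS/H) = √(2 × 27,000 × 123 / 7.63) ≈ 933.01.
Cost at Q* = (D/Q*)S + (Q*/2)H = √(2DSH) ≈ $7,118.88.
Cost at Q = 1,500: (27,000/1,500)×123 + (1,500/2)×7.63 = $2,214.00 + $5,722.50 = $7,936.50.
Excess = $7,936.50 − $7,118.88 = $817.62.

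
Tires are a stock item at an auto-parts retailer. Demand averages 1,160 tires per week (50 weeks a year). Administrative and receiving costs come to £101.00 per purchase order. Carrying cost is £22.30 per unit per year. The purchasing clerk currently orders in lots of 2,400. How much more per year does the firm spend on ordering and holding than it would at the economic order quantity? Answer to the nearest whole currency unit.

Extra cost ≈ £13,037 per year

Annual demand D = 1,160 × 50 = 58,000.
EOQ = √(2DS/H) = √(2 × 58,000 × 101 / 22.3) ≈ 724.83.
Cost at Q* = (D/Q*)S + (Q*/2)H = √(2DSH) ≈ £16,163.75.
Cost at Q = 2,400: (58,000/2,400)×101 + (2,400/2)×22.3 = £2,440.83 + £26,760.00 = £29,200.83.
Excess = £29,200.83 − £16,163.75 = £13,037.08.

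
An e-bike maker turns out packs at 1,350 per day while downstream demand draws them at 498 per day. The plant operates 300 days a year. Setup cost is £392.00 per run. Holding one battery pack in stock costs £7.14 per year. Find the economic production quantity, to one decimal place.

Q* ≈ 5,098.4 packs

Annual demand D = 498 × 300 = 149,400.
Production build-up factor (1 − d/p) = 1 − 498/1,350 = 0.6311.
Q* = √(2DS / (H(1 − d/p))) = √(2 × 149,400 × 392 / (7.14 × 0.6311)).
= √(117,129,600 / 4.5061) ≈ 5098.370.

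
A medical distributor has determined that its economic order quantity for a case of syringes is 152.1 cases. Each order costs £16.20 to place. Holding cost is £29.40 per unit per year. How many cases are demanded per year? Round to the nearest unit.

D ≈ 20,992 cases per year

The basic EOQ model gives Q* = √(2DS/H); rearrange for the unknown.
From Q* = √(2DS/H): D = Q*²H / (2S) = 152.1² × 29.4 / (2 × 16.2) = 20992.335.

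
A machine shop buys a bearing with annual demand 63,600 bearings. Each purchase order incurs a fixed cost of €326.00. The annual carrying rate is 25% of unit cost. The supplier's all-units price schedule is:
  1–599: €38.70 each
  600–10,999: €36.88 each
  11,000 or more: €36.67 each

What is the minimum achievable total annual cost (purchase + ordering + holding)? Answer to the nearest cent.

TC* ≈ €2,365,121.20

Holding cost per unit per year at price C is H = 0.25·C.
For each price level, check whether its EOQ is feasible; otherwise the best quantity at that price is the breakpoint.
Tier 1 (€38.70): EOQ = 2070.3 exceeds tier's upper bound 599, so this tier is dominated.
EOQ at €36.88 = 2120.7 (feasible in tier 2): TC = 63,600×€36.88 + (63,600/2120.7)×326 + (2120.7/2)×0.25×€36.88 = €2,365,121.20.
EOQ at €36.67 = 2126.8 < 11000, so use break Q=11000: TC = 63,600×€36.67 + (63,600/11000.0)×326 + (11000.0/2)×0.25×€36.67 = €2,384,518.12.
Lowest total cost among the candidates is at Q = 2120.7.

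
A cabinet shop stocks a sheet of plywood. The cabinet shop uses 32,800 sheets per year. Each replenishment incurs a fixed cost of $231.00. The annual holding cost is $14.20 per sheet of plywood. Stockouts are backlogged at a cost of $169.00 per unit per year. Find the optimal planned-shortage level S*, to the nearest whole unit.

With planned backorders, Q* = √(2DS/H) · √((H+B)/B).
√(2DS/H) = √(2 × 32,800 × 231 / 14.2) = 1033.032.
√((H+B)/B) = √((14.2+169)/169) = 1.0412.
Q* ≈ 1075.556.
S* = Q* · H/(H+B) = 1075.556 × 14.2/183.2 ≈ 83.367.

S* ≈ 83 sheets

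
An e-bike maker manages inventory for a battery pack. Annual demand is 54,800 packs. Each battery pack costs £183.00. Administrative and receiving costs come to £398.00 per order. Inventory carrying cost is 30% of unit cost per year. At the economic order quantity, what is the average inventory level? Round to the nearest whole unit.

Average inventory ≈ 446 packs

Holding cost H = 0.30 × £183.00 = £54.9000 per unit per year.
Q* = √(2DS/H) = √(2 × 54,800 × 398 / 54.9) ≈ 891.38.
Average inventory = Q*/2 ≈ 891.38 / 2 = 445.688.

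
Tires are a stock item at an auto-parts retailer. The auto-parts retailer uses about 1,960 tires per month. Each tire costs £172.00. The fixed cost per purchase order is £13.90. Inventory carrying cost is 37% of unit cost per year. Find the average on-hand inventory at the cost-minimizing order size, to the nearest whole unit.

Average inventory ≈ 51 tires

Annual demand D = 1,960 × 12 = 23,520.
Holding cost H = 0.37 × £172.00 = £63.6400 per unit per year.
Q* = √(2DS/H) = √(2 × 23,520 × 13.9 / 63.64) ≈ 101.36.
Average inventory = Q*/2 ≈ 101.36 / 2 = 50.681.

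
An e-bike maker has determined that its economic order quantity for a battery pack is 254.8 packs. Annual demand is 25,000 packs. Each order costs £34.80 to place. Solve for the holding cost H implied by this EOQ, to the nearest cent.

H ≈ £26.80

The basic EOQ model gives Q* = √(2DS/H); rearrange for the unknown.
From Q* = √(2DS/H): H = 2DS / Q*² = 2 × 25,000 × 34.8 / 254.8² = 26.8010.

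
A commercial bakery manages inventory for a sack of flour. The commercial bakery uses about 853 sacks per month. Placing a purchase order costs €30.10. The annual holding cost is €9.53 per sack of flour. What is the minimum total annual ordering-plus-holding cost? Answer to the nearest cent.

Annual demand D = 853 × 12 = 10,236.
EOQ = √(2DS/H) = √(2 × 10,236 × 30.1 / 9.53) ≈ 254.28.
At the optimum the two cost components are equal, so total cost = 2·(Q*/2)H = Q*·H.
Minimum total = √(2DSH) = √(2 × 10,236 × 30.1 × 9.53) ≈ 2423.315.

TC* ≈ €2,423.31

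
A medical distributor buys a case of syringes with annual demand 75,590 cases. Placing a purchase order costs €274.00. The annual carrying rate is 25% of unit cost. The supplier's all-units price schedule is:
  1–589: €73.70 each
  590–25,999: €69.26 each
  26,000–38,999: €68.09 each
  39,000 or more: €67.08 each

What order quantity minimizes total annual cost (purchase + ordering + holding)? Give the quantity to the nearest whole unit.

Q* ≈ 1,547 cases

Holding cost per unit per year at price C is H = 0.25·C.
For each price level, check whether its EOQ is feasible; otherwise the best quantity at that price is the breakpoint.
Tier 1 (€73.70): EOQ = 1499.4 exceeds tier's upper bound 589, so this tier is dominated.
EOQ at €69.26 = 1546.7 (feasible in tier 2): TC = 75,590×€69.26 + (75,590/1546.7)×274 + (1546.7/2)×0.25×€69.26 = €5,262,144.83.
EOQ at €68.09 = 1560.0 < 26000, so use break Q=26000: TC = 75,590×€68.09 + (75,590/26000.0)×274 + (26000.0/2)×0.25×€68.09 = €5,369,012.20.
EOQ at €67.08 = 1571.7 < 39000, so use break Q=39000: TC = 75,590×€67.08 + (75,590/39000.0)×274 + (39000.0/2)×0.25×€67.08 = €5,398,123.27.
Lowest total cost is €5,262,144.83 at Q = 1546.7.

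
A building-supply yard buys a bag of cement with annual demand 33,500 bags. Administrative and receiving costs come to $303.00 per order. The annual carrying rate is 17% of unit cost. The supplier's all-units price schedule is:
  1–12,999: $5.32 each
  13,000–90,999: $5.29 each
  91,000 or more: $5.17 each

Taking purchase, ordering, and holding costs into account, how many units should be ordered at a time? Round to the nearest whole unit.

Holding cost per unit per year at price C is H = 0.17·C.
For each price level, check whether its EOQ is feasible; otherwise the best quantity at that price is the breakpoint.
EOQ at $5.32 = 4737.8 (feasible in tier 1): TC = 33,500×$5.32 + (33,500/4737.8)×303 + (4737.8/2)×0.17×$5.32 = $182,504.88.
EOQ at $5.29 = 4751.2 < 13000, so use break Q=13000: TC = 33,500×$5.29 + (33,500/13000.0)×303 + (13000.0/2)×0.17×$5.29 = $183,841.26.
EOQ at $5.17 = 4806.1 < 91000, so use break Q=91000: TC = 33,500×$5.17 + (33,500/91000.0)×303 + (91000.0/2)×0.17×$5.17 = $213,296.49.
Lowest total cost is $182,504.88 at Q = 4737.8.

Q* ≈ 4,738 bags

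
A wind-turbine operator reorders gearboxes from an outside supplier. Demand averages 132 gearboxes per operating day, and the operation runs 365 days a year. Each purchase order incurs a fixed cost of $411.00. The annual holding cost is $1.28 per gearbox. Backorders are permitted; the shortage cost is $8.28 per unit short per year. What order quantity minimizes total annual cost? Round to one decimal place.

Q* ≈ 5,976.9 gearboxes

Annual demand D = 132 × 365 = 48,180.
With planned backorders, Q* = √(2DS/H) · √((H+B)/B).
√(2DS/H) = √(2 × 48,180 × 411 / 1.28) = 5562.427.
√((H+B)/B) = √((1.28+8.28)/8.28) = 1.0745.
Q* ≈ 5976.929.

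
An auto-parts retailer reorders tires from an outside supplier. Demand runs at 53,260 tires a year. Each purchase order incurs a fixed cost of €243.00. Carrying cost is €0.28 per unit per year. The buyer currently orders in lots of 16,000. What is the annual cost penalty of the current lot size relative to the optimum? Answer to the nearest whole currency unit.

EOQ = √(2DS/H) = √(2 × 53,260 × 243 / 0.28) ≈ 9614.79.
Cost at Q* = (D/Q*)S + (Q*/2)H = √(2DSH) ≈ €2,692.14.
Cost at Q = 16,000: (53,260/16,000)×243 + (16,000/2)×0.28 = €808.89 + €2,240.00 = €3,048.89.
Excess = €3,048.89 − €2,692.14 = €356.75.

Extra cost ≈ €357 per year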